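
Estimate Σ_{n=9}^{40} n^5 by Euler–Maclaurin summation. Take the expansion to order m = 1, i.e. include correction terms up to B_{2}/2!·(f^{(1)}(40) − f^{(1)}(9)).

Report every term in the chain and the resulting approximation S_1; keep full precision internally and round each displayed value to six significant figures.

Integral: ∫_9^40 x^5 dx = 6.82578e+08.
½[f(9) + f(40)] = ½[59049.0 + 1.02400e+08] = 5.12295e+07.
So far: 7.33808e+08.
Order-1 term: 1/12 · (1.28000e+07 − 32805.0) = 1.06393e+06.

S_1 ≈ 7.34872e+08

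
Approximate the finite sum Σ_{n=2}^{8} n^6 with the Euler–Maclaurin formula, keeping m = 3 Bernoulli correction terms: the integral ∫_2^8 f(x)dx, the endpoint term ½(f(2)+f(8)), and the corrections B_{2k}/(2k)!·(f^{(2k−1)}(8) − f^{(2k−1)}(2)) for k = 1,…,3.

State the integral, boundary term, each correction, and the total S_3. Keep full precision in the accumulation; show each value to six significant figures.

∫_2^8 x^6 dx evaluates to 299575.
Boundary: ½(f(2) + f(8)) = ½(64.0000 + 262144) = 131104.
So far: 430679.
Order-1 term: 1/12 · (196608 − 192.000) = 16368.0.
After k=1: 447047.
Order-2 term: −1/720 · (61440.0 − 960.000) = -84.0000.
After k=2: 446963.
Order-3 term: 1/30240 · (5760.00 − 1440.00) = 0.142857.

S_3 ≈ 446963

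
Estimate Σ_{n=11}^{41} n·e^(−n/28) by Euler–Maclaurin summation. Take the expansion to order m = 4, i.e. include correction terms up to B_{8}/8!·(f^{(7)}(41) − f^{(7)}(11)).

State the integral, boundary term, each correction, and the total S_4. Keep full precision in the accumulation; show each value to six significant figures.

S_4 ≈ 298.886

Integral: ∫_11^41 x·e^(−x/28) dx = 290.475.
Boundary: ½(f(11) + f(41)) = ½(7.42638 + 9.48097) = 8.45367.
Running total after boundary: 298.929.
Correction k=1: B_{2}/2! · (f^{(1)}(41) − f^{(1)}(11)) = 1/12 · (-0.107363 − 0.409897) = -0.0431050.
Partial sum through k=1: 298.886.
Correction k=2: B_{4}/4! · (f^{(3)}(41) − f^{(3)}(11)) = −1/720 · (0.000452963 − 0.00224509) = 2.48906e-06.
Partial sum through k=2: 298.886.
Correction k=3: B_{6}/6! · (f^{(5)}(41) − f^{(5)}(11)) = 1/30240 · (1.33019e-06 − 5.06039e-06) = -1.23353e-10.
Partial sum through k=3: 298.886.
Correction k=4: B_{8}/8! · (f^{(7)}(41) − f^{(7)}(11)) = −1/1209600 · (2.65640e-09 − 9.25656e-09) = 5.45648e-15.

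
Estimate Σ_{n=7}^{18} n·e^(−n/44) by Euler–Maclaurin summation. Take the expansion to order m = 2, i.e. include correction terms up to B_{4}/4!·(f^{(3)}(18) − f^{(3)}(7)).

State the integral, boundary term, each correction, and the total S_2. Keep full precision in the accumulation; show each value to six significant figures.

Integral: ∫_7^18 x·e^(−x/44) dx = 101.865.
½[f(7) + f(18)] = ½[5.97043 + 11.9566] = 8.96350.
So far: 110.829.
k=1: B_{2}/(2)! × [f^{(1)}(18) − f^{(1)}(7)] = 1/12 × (0.392514 − 0.717227) = -0.0270595.
After k=1: 110.802.
k=2: B_{4}/(4)! × [f^{(3)}(18) − f^{(3)}(7)] = −1/720 × (0.000888957 − 0.00125158) = 5.03647e-07.

S_2 ≈ 110.802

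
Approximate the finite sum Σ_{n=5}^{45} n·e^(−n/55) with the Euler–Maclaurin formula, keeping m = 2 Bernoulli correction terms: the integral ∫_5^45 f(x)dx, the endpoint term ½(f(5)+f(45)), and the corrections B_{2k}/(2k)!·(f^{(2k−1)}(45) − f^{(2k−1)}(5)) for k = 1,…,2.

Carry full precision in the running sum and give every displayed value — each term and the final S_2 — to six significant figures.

S_2 ≈ 598.598

The integral term ∫_5^45 x·e^(−x/55) dx = 586.450.
½[f(5) + f(45)] = ½[4.56550 + 19.8555] = 12.2105.
Running total after boundary: 598.660.
k=1: B_{2}/(2)! × [f^{(1)}(45) − f^{(1)}(5)] = 1/12 × (0.0802242 − 0.830092) = -0.0624889.
Running total after k=1: 598.598.
k=2: B_{4}/(4)! × [f^{(3)}(45) − f^{(3)}(5)] = −1/720 × (0.000318245 − 0.000878113) = 7.77595e-07.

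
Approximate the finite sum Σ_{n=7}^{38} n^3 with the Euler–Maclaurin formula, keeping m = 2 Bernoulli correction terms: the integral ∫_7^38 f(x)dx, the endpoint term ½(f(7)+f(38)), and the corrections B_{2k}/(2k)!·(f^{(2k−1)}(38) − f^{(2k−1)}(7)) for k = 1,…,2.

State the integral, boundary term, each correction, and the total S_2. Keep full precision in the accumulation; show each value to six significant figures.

Integral: ∫_7^38 x^3 dx = 520684.
½[f(7) + f(38)] = ½[343.000 + 54872.0] = 27607.5.
Integral + boundary = 548291.
Correction k=1: B_{2}/2! · (f^{(1)}(38) − f^{(1)}(7)) = 1/12 · (4332.00 − 147.000) = 348.750.
Running total after k=1: 548640.
Correction k=2: B_{4}/4! · (f^{(3)}(38) − f^{(3)}(7)) = −1/720 · (6.00000 − 6.00000) = 0.00000.

S_2 ≈ 548640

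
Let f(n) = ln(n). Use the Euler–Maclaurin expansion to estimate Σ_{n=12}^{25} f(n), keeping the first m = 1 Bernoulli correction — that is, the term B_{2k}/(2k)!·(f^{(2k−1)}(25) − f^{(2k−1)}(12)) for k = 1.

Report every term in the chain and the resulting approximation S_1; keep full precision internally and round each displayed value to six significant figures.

∫_12^25 ln(x) dx evaluates to 37.6530.
Endpoint term: (f(12) + f(25))/2 = (2.48491 + 3.21888)/2 = 2.85189.
So far: 40.5049.
k=1: B_{2}/(2)! × [f^{(1)}(25) − f^{(1)}(12)] = 1/12 × (0.0400000 − 0.0833333) = -0.00361111.

S_1 ≈ 40.5013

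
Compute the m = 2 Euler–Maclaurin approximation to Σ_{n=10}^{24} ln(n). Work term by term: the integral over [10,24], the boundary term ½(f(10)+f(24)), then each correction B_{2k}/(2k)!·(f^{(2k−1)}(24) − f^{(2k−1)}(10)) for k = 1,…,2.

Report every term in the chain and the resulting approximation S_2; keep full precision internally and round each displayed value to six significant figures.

S_2 ≈ 41.9829

The integral term ∫_10^24 ln(x) dx = 39.2474.
Endpoint term: (f(10) + f(24))/2 = (2.30259 + 3.17805)/2 = 2.74032.
Running total after boundary: 41.9878.
k=1: B_{2}/(2)! × [f^{(1)}(24) − f^{(1)}(10)] = 1/12 × (0.0416667 − 0.100000) = -0.00486111.
Running total after k=1: 41.9829.
k=2: B_{4}/(4)! × [f^{(3)}(24) − f^{(3)}(10)] = −1/720 × (0.000144676 − 0.00200000) = 2.57684e-06.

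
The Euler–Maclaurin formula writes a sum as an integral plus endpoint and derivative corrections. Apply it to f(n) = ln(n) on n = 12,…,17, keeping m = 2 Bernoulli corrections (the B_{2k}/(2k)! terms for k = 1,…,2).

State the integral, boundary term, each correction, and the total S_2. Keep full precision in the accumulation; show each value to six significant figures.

S_2 ≈ 16.0028

The integral term ∫_12^17 ln(x) dx = 13.3457.
Endpoint term: (f(12) + f(17))/2 = (2.48491 + 2.83321)/2 = 2.65906.
Running total after boundary: 16.0048.
k=1: B_{2}/(2)! × [f^{(1)}(17) − f^{(1)}(12)] = 1/12 × (0.0588235 − 0.0833333) = -0.00204248.
Running total after k=1: 16.0028.
k=2: B_{4}/(4)! × [f^{(3)}(17) − f^{(3)}(12)] = −1/720 × (0.000407083 − 0.00115741) = 1.04212e-06.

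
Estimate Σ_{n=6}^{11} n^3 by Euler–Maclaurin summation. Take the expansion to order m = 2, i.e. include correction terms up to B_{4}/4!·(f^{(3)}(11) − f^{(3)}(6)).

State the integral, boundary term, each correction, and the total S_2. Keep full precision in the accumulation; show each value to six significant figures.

S_2 ≈ 4131.00

Integral: ∫_6^11 x^3 dx = 3336.25.
½[f(6) + f(11)] = ½[216.000 + 1331.00] = 773.500.
Integral + boundary = 4109.75.
Correction k=1: B_{2}/2! · (f^{(1)}(11) − f^{(1)}(6)) = 1/12 · (363.000 − 108.000) = 21.2500.
Running total after k=1: 4131.00.
Correction k=2: B_{4}/4! · (f^{(3)}(11) − f^{(3)}(6)) = −1/720 · (6.00000 − 6.00000) = 0.00000.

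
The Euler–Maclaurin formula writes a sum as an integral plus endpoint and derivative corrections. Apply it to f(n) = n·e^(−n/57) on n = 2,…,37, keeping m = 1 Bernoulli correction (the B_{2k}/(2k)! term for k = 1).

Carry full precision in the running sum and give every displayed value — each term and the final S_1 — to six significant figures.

∫_2^37 x·e^(−x/57) dx evaluates to 447.470.
½[f(2) + f(37)] = ½[1.93104 + 19.3326] = 10.6318.
Integral + boundary = 458.102.
k=1: B_{2}/(2)! × [f^{(1)}(37) − f^{(1)}(2)] = 1/12 × (0.183335 − 0.931643) = -0.0623590.

S_1 ≈ 458.040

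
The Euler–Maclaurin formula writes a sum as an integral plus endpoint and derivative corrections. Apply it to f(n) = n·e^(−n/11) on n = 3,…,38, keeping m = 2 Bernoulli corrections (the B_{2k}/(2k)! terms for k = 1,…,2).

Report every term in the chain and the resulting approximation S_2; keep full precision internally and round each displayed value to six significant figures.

Integral: ∫_3^38 x·e^(−x/11) dx = 100.207.
Endpoint term: (f(3) + f(38))/2 = (2.28390 + 1.20086)/2 = 1.74238.
So far: 101.949.
Order-1 term: 1/12 · (-0.0775677 − 0.553673) = -0.0526034.
Running total after k=1: 101.897.
Order-2 term: −1/720 · (-0.000118714 − 0.0171593) = 2.39972e-05.

S_2 ≈ 101.897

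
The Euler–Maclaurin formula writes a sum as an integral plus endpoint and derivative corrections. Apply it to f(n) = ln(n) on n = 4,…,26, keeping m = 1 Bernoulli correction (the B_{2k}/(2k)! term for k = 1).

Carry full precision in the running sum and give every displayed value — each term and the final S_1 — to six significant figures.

The integral term ∫_4^26 ln(x) dx = 57.1653.
Endpoint term: (f(4) + f(26))/2 = (1.38629 + 3.25810)/2 = 2.32220.
Running total after boundary: 59.4875.
Correction k=1: B_{2}/2! · (f^{(1)}(26) − f^{(1)}(4)) = 1/12 · (0.0384615 − 0.250000) = -0.0176282.

S_1 ≈ 59.4699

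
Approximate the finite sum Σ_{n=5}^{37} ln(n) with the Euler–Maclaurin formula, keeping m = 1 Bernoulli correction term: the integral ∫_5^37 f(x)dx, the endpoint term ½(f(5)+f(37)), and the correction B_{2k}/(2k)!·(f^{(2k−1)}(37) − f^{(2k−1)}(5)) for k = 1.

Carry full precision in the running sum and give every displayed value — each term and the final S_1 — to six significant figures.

∫_5^37 ln(x) dx evaluates to 93.5568.
½[f(5) + f(37)] = ½[1.60944 + 3.61092] = 2.61018.
Integral + boundary = 96.1670.
Order-1 term: 1/12 · (0.0270270 − 0.200000) = -0.0144144.

S_1 ≈ 96.1525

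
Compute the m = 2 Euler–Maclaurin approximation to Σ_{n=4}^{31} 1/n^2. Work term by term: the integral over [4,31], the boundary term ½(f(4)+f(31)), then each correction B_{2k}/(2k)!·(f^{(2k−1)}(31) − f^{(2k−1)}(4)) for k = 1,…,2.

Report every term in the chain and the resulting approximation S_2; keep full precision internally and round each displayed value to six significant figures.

S_2 ≈ 0.252078

∫_4^31 1/x^2 dx evaluates to 0.217742.
½[f(4) + f(31)] = ½[0.0625000 + 0.00104058] = 0.0317703.
Running total after boundary: 0.249512.
Order-1 term: 1/12 · (-6.71344e-05 − (-0.0312500)) = 0.00259857.
Running total after k=1: 0.252111.
Order-2 term: −1/720 · (-8.38306e-07 − (-0.0234375)) = -3.25509e-05.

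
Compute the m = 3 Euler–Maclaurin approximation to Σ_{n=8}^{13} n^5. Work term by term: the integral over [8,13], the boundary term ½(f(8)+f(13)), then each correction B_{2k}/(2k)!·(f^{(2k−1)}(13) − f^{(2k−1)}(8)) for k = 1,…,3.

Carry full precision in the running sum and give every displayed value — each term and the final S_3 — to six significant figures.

S_3 ≈ 972993

The integral term ∫_8^13 x^5 dx = 760778.
Boundary: ½(f(8) + f(13)) = ½(32768.0 + 371293) = 202030.
So far: 962808.
Correction k=1: B_{2}/2! · (f^{(1)}(13) − f^{(1)}(8)) = 1/12 · (142805 − 20480.0) = 10193.8.
After k=1: 973002.
Correction k=2: B_{4}/4! · (f^{(3)}(13) − f^{(3)}(8)) = −1/720 · (10140.0 − 3840.00) = -8.75000.
After k=2: 972993.
Correction k=3: B_{6}/6! · (f^{(5)}(13) − f^{(5)}(8)) = 1/30240 · (120.000 − 120.000) = 0.00000.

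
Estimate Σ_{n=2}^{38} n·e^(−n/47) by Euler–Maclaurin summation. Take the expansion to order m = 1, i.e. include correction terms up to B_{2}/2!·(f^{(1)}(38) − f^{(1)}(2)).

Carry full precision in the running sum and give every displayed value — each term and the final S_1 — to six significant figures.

S_1 ≈ 436.553

Integral: ∫_2^38 x·e^(−x/47) dx = 427.199.
Boundary: ½(f(2) + f(38)) = ½(1.91668 + 16.9298) = 9.42324.
Integral + boundary = 436.622.
k=1: B_{2}/(2)! × [f^{(1)}(38) − f^{(1)}(2)] = 1/12 × (0.0853126 − 0.917559) = -0.0693539.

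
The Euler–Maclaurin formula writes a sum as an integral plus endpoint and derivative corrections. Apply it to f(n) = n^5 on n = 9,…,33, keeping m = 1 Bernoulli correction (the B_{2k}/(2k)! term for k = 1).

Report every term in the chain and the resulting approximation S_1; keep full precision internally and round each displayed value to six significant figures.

S_1 ≈ 2.35245e+08

The integral term ∫_9^33 x^5 dx = 2.15156e+08.
Endpoint term: (f(9) + f(33))/2 = (59049.0 + 3.91354e+07)/2 = 1.95972e+07.
Running total after boundary: 2.34753e+08.
k=1: B_{2}/(2)! × [f^{(1)}(33) − f^{(1)}(9)] = 1/12 × (5.92960e+06 − 32805.0) = 491400.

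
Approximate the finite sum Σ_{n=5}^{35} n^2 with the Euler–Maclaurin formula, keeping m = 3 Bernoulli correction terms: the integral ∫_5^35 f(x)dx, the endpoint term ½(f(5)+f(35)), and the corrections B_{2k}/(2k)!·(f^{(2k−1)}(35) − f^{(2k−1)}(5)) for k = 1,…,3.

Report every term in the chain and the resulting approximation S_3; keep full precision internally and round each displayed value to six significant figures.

∫_5^35 x^2 dx evaluates to 14250.0.
Endpoint term: (f(5) + f(35))/2 = (25.0000 + 1225.00)/2 = 625.000.
So far: 14875.0.
Correction k=1: B_{2}/2! · (f^{(1)}(35) − f^{(1)}(5)) = 1/12 · (70.0000 − 10.0000) = 5.00000.
Partial sum through k=1: 14880.0.
Correction k=2: B_{4}/4! · (f^{(3)}(35) − f^{(3)}(5)) = −1/720 · (0.00000 − 0.00000) = 0.00000.
Partial sum through k=2: 14880.0.
Correction k=3: B_{6}/6! · (f^{(5)}(35) − f^{(5)}(5)) = 1/30240 · (0.00000 − 0.00000) = 0.00000.

S_3 ≈ 14880.0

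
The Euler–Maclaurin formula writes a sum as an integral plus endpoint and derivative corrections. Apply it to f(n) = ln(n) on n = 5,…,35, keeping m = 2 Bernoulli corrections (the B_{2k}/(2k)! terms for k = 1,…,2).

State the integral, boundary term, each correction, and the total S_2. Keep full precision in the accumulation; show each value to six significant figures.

S_2 ≈ 88.9581

∫_5^35 ln(x) dx evaluates to 86.3900.
½[f(5) + f(35)] = ½[1.60944 + 3.55535] = 2.58239.
So far: 88.9724.
Order-1 term: 1/12 · (0.0285714 − 0.200000) = -0.0142857.
Partial sum through k=1: 88.9581.
Order-2 term: −1/720 · (4.66472e-05 − 0.0160000) = 2.21574e-05.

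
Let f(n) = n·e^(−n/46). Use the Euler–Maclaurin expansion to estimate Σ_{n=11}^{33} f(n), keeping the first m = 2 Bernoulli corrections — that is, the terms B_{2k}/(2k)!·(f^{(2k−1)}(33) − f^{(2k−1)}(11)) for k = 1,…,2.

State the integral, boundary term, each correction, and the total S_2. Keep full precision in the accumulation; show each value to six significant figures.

Integral: ∫_11^33 x·e^(−x/46) dx = 290.854.
Boundary: ½(f(11) + f(33)) = ½(8.66043 + 16.1048) = 12.3826.
Running total after boundary: 303.237.
Correction k=1: B_{2}/2! · (f^{(1)}(33) − f^{(1)}(11)) = 1/12 · (0.137920 − 0.599042) = -0.0384268.
After k=1: 303.199.
Correction k=2: B_{4}/4! · (f^{(3)}(33) − f^{(3)}(11)) = −1/720 · (0.000526450 − 0.00102725) = 6.95560e-07.

S_2 ≈ 303.199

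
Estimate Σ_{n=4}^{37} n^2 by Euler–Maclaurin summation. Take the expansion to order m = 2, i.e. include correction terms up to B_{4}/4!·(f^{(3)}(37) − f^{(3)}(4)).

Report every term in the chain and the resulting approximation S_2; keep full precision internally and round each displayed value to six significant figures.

S_2 ≈ 17561.0

The integral term ∫_4^37 x^2 dx = 16863.0.
Boundary: ½(f(4) + f(37)) = ½(16.0000 + 1369.00) = 692.500.
Running total after boundary: 17555.5.
Correction k=1: B_{2}/2! · (f^{(1)}(37) − f^{(1)}(4)) = 1/12 · (74.0000 − 8.00000) = 5.50000.
Running total after k=1: 17561.0.
Correction k=2: B_{4}/4! · (f^{(3)}(37) − f^{(3)}(4)) = −1/720 · (0.00000 − 0.00000) = 0.00000.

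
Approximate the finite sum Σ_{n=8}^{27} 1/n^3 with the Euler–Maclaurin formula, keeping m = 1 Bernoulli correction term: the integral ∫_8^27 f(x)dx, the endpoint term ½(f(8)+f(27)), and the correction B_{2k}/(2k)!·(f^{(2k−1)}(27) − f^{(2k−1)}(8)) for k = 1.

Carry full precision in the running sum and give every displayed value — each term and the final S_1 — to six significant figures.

The integral term ∫_8^27 1/x^3 dx = 0.00712663.
Endpoint term: (f(8) + f(27))/2 = (0.00195312 + 5.08053e-05)/2 = 0.00100197.
Running total after boundary: 0.00812859.
Correction k=1: B_{2}/2! · (f^{(1)}(27) − f^{(1)}(8)) = 1/12 · (-5.64503e-06 − (-0.000732422)) = 6.05647e-05.

S_1 ≈ 0.00818916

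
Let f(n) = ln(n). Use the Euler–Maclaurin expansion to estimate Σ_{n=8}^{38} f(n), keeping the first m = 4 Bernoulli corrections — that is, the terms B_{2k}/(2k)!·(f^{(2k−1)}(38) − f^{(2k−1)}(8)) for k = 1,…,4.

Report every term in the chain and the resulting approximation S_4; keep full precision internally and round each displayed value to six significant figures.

S_4 ≈ 94.4430

The integral term ∫_8^38 ln(x) dx = 91.5927.
½[f(8) + f(38)] = ½[2.07944 + 3.63759] = 2.85851.
Running total after boundary: 94.4513.
Correction k=1: B_{2}/2! · (f^{(1)}(38) − f^{(1)}(8)) = 1/12 · (0.0263158 − 0.125000) = -0.00822368.
Partial sum through k=1: 94.4430.
Correction k=2: B_{4}/4! · (f^{(3)}(38) − f^{(3)}(8)) = −1/720 · (3.64485e-05 − 0.00390625) = 5.37472e-06.
Partial sum through k=2: 94.4430.
Correction k=3: B_{6}/6! · (f^{(5)}(38) − f^{(5)}(8)) = 1/30240 · (3.02896e-07 − 0.000732422) = -2.42103e-08.
Partial sum through k=3: 94.4430.
Correction k=4: B_{8}/8! · (f^{(7)}(38) − f^{(7)}(8)) = −1/1209600 · (6.29285e-09 − 0.000343323) = 2.83826e-10.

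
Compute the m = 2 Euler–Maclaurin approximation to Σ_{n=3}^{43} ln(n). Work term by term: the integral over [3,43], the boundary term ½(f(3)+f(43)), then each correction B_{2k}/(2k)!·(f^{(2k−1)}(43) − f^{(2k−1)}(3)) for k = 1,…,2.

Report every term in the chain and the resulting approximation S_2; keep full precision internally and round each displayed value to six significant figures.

S_2 ≈ 120.840

∫_3^43 ln(x) dx evaluates to 118.436.
½[f(3) + f(43)] = ½[1.09861 + 3.76120] = 2.42991.
So far: 120.866.
k=1: B_{2}/(2)! × [f^{(1)}(43) − f^{(1)}(3)] = 1/12 × (0.0232558 − 0.333333) = -0.0258398.
After k=1: 120.840.
k=2: B_{4}/(4)! × [f^{(3)}(43) − f^{(3)}(3)] = −1/720 × (2.51550e-05 − 0.0740741) = 0.000102846.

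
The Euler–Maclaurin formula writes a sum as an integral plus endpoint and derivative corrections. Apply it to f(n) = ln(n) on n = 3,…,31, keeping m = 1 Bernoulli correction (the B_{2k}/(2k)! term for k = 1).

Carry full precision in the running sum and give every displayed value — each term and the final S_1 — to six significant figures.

Integral: ∫_3^31 ln(x) dx = 75.1578.
Boundary: ½(f(3) + f(31)) = ½(1.09861 + 3.43399) = 2.26630.
Running total after boundary: 77.4241.
Correction k=1: B_{2}/2! · (f^{(1)}(31) − f^{(1)}(3)) = 1/12 · (0.0322581 − 0.333333) = -0.0250896.

S_1 ≈ 77.3990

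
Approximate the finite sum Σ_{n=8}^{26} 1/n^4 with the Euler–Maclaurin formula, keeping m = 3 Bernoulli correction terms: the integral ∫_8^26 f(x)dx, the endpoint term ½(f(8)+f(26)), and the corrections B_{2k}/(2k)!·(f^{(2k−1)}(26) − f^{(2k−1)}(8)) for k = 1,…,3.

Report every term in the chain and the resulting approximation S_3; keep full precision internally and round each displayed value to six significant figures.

S_3 ≈ 0.000765308

Integral: ∫_8^26 1/x^4 dx = 0.000632076.
Boundary: ½(f(8) + f(26)) = ½(0.000244141 + 2.18830e-06) = 0.000123164.
Integral + boundary = 0.000755241.
Correction k=1: B_{2}/2! · (f^{(1)}(26) − f^{(1)}(8)) = 1/12 · (-3.36661e-07 − (-0.000122070)) = 1.01445e-05.
Partial sum through k=1: 0.000765385.
Correction k=2: B_{4}/4! · (f^{(3)}(26) − f^{(3)}(8)) = −1/720 · (-1.49406e-08 − (-5.72205e-05)) = -7.94521e-08.
Partial sum through k=2: 0.000765306.
Correction k=3: B_{6}/6! · (f^{(5)}(26) − f^{(5)}(8)) = 1/30240 · (-1.23768e-09 − (-5.00679e-05)) = 1.65564e-09.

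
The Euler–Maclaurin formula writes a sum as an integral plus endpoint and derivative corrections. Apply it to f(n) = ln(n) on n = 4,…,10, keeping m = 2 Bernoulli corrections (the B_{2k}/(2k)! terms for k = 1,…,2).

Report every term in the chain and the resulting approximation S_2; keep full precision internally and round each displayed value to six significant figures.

Integral: ∫_4^10 ln(x) dx = 11.4807.
½[f(4) + f(10)] = ½[1.38629 + 2.30259] = 1.84444.
Running total after boundary: 13.3251.
Correction k=1: B_{2}/2! · (f^{(1)}(10) − f^{(1)}(4)) = 1/12 · (0.100000 − 0.250000) = -0.0125000.
After k=1: 13.3126.
Correction k=2: B_{4}/4! · (f^{(3)}(10) − f^{(3)}(4)) = −1/720 · (0.00200000 − 0.0312500) = 4.06250e-05.

S_2 ≈ 13.3127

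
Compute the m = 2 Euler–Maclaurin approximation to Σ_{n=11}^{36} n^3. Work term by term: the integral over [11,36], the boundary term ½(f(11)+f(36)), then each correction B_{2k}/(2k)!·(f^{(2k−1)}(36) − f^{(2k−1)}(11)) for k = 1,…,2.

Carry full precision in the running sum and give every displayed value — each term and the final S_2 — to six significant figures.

S_2 ≈ 440531

Integral: ∫_11^36 x^3 dx = 416244.
½[f(11) + f(36)] = ½[1331.00 + 46656.0] = 23993.5.
So far: 440237.
k=1: B_{2}/(2)! × [f^{(1)}(36) − f^{(1)}(11)] = 1/12 × (3888.00 − 363.000) = 293.750.
After k=1: 440531.
k=2: B_{4}/(4)! × [f^{(3)}(36) − f^{(3)}(11)] = −1/720 × (6.00000 − 6.00000) = 0.00000.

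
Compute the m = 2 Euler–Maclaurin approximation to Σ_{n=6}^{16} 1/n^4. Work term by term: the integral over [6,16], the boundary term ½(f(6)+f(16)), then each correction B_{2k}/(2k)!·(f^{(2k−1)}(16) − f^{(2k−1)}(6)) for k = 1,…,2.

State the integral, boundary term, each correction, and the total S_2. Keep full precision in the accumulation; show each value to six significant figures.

S_2 ≈ 0.00189722

∫_6^16 1/x^4 dx evaluates to 0.00146183.
Endpoint term: (f(6) + f(16))/2 = (0.000771605 + 1.52588e-05)/2 = 0.000393432.
Integral + boundary = 0.00185526.
k=1: B_{2}/(2)! × [f^{(1)}(16) − f^{(1)}(6)] = 1/12 × (-3.81470e-06 − (-0.000514403)) = 4.25490e-05.
Running total after k=1: 0.00189781.
k=2: B_{4}/(4)! × [f^{(3)}(16) − f^{(3)}(6)] = −1/720 × (-4.47035e-07 − (-0.000428669)) = -5.94753e-07.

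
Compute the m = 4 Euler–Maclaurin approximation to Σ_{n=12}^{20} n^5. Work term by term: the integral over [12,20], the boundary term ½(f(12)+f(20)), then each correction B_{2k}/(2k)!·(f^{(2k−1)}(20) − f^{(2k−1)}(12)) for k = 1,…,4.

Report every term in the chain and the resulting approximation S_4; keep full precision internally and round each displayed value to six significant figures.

Integral: ∫_12^20 x^5 dx = 1.01690e+07.
½[f(12) + f(20)] = ½[248832 + 3.20000e+06] = 1.72442e+06.
Running total after boundary: 1.18934e+07.
Order-1 term: 1/12 · (800000 − 103680) = 58026.7.
Partial sum through k=1: 1.19514e+07.
Order-2 term: −1/720 · (24000.0 − 8640.00) = -21.3333.
Partial sum through k=2: 1.19514e+07.
Order-3 term: 1/30240 · (120.000 − 120.000) = 0.00000.
Partial sum through k=3: 1.19514e+07.
Order-4 term: −1/1209600 · (0.00000 − 0.00000) = 0.00000.

S_4 ≈ 1.19514e+07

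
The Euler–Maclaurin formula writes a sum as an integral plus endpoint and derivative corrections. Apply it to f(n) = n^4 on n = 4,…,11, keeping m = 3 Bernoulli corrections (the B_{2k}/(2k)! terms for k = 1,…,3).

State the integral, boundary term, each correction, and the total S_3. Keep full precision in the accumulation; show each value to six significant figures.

The integral term ∫_4^11 x^4 dx = 32005.4.
½[f(4) + f(11)] = ½[256.000 + 14641.0] = 7448.50.
Running total after boundary: 39453.9.
Correction k=1: B_{2}/2! · (f^{(1)}(11) − f^{(1)}(4)) = 1/12 · (5324.00 − 256.000) = 422.333.
Partial sum through k=1: 39876.2.
Correction k=2: B_{4}/4! · (f^{(3)}(11) − f^{(3)}(4)) = −1/720 · (264.000 − 96.0000) = -0.233333.
Partial sum through k=2: 39876.0.
Correction k=3: B_{6}/6! · (f^{(5)}(11) − f^{(5)}(4)) = 1/30240 · (0.00000 − 0.00000) = 0.00000.

S_3 ≈ 39876.0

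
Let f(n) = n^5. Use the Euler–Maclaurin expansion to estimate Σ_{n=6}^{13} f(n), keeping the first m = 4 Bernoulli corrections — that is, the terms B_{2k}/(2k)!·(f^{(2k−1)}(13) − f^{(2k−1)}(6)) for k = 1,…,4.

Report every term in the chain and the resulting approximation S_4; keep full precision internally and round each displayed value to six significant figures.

Integral: ∫_6^13 x^5 dx = 796692.
Endpoint term: (f(6) + f(13))/2 = (7776.00 + 371293)/2 = 189534.
Running total after boundary: 986227.
Order-1 term: 1/12 · (142805 − 6480.00) = 11360.4.
Partial sum through k=1: 997587.
Order-2 term: −1/720 · (10140.0 − 2160.00) = -11.0833.
Partial sum through k=2: 997576.
Order-3 term: 1/30240 · (120.000 − 120.000) = 0.00000.
Partial sum through k=3: 997576.
Order-4 term: −1/1209600 · (0.00000 − 0.00000) = 0.00000.

S_4 ≈ 997576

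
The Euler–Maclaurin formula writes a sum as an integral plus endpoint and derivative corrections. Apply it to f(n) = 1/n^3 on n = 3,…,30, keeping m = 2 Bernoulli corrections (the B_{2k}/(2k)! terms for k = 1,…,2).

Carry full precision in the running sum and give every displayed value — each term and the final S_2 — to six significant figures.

S_2 ≈ 0.0765088

Integral: ∫_3^30 1/x^3 dx = 0.0550000.
Boundary: ½(f(3) + f(30)) = ½(0.0370370 + 3.70370e-05) = 0.0185370.
Running total after boundary: 0.0735370.
Order-1 term: 1/12 · (-3.70370e-06 − (-0.0370370)) = 0.00308611.
Running total after k=1: 0.0766231.
Order-2 term: −1/720 · (-8.23045e-08 − (-0.0823045)) = -0.000114312.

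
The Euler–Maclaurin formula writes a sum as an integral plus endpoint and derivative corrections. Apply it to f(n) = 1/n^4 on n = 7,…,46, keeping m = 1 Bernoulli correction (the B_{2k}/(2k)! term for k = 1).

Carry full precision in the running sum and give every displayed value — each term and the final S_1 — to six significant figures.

S_1 ≈ 0.00119658

∫_7^46 1/x^4 dx evaluates to 0.000968393.
½[f(7) + f(46)] = ½[0.000416493 + 2.23341e-07] = 0.000208358.
Running total after boundary: 0.00117675.
Correction k=1: B_{2}/2! · (f^{(1)}(46) − f^{(1)}(7)) = 1/12 · (-1.94210e-08 − (-0.000237996)) = 1.98314e-05.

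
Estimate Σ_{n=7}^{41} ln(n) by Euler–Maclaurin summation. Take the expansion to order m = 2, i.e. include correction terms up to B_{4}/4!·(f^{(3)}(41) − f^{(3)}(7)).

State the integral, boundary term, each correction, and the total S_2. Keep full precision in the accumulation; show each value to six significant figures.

S_2 ≈ 107.455

The integral term ∫_7^41 ln(x) dx = 104.635.
½[f(7) + f(41)] = ½[1.94591 + 3.71357] = 2.82974.
So far: 107.465.
Order-1 term: 1/12 · (0.0243902 − 0.142857) = -0.00987224.
Partial sum through k=1: 107.455.
Order-2 term: −1/720 · (2.90187e-05 − 0.00583090) = 8.05817e-06.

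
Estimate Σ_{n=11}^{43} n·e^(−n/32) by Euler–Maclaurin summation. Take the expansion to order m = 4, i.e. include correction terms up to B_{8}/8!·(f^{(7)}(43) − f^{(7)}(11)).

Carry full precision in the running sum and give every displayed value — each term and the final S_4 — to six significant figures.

S_4 ≈ 359.115

The integral term ∫_11^43 x·e^(−x/32) dx = 349.653.
Endpoint term: (f(11) + f(43))/2 = (7.80017 + 11.2172)/2 = 9.50869.
So far: 359.161.
Correction k=1: B_{2}/2! · (f^{(1)}(43) − f^{(1)}(11)) = 1/12 · (-0.0896725 − 0.465351) = -0.0462520.
After k=1: 359.115.
Correction k=2: B_{4}/4! · (f^{(3)}(43) − f^{(3)}(11)) = −1/720 · (0.000421932 − 0.00183942) = 1.96873e-06.
After k=2: 359.115.
Correction k=3: B_{6}/6! · (f^{(5)}(43) − f^{(5)}(11)) = 1/30240 · (9.09605e-07 − 3.14882e-06) = -7.40481e-11.
After k=3: 359.115.
Correction k=4: B_{8}/8! · (f^{(7)}(43) − f^{(7)}(11)) = −1/1209600 · (1.37419e-09 − 4.39583e-09) = 2.49805e-15.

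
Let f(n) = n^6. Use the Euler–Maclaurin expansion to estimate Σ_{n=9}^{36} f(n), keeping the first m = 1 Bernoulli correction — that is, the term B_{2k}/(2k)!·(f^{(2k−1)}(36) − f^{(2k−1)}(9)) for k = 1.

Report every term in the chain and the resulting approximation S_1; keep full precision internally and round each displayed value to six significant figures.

Integral: ∫_9^36 x^6 dx = 1.11942e+10.
Boundary: ½(f(9) + f(36)) = ½(531441 + 2.17678e+09) = 1.08866e+09.
Running total after boundary: 1.22829e+10.
Correction k=1: B_{2}/2! · (f^{(1)}(36) − f^{(1)}(9)) = 1/12 · (3.62797e+08 − 354294) = 3.02036e+07.

S_1 ≈ 1.23131e+10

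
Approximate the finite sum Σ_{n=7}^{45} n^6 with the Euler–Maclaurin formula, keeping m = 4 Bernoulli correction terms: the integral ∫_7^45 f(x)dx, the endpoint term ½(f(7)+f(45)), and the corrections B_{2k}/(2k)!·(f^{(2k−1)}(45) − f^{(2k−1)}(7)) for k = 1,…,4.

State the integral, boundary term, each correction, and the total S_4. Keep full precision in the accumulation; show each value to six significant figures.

S_4 ≈ 5.76254e+10

The integral term ∫_7^45 x^6 dx = 5.33812e+10.
½[f(7) + f(45)] = ½[117649 + 8.30377e+09] = 4.15194e+09.
Running total after boundary: 5.75332e+10.
Correction k=1: B_{2}/2! · (f^{(1)}(45) − f^{(1)}(7)) = 1/12 · (1.10717e+09 − 100842) = 9.22557e+07.
Partial sum through k=1: 5.76254e+10.
Correction k=2: B_{4}/4! · (f^{(3)}(45) − f^{(3)}(7)) = −1/720 · (1.09350e+07 − 41160.0) = -15130.3.
Partial sum through k=2: 5.76254e+10.
Correction k=3: B_{6}/6! · (f^{(5)}(45) − f^{(5)}(7)) = 1/30240 · (32400.0 − 5040.00) = 0.904762.
Partial sum through k=3: 5.76254e+10.
Correction k=4: B_{8}/8! · (f^{(7)}(45) − f^{(7)}(7)) = −1/1209600 · (0.00000 − 0.00000) = 0.00000.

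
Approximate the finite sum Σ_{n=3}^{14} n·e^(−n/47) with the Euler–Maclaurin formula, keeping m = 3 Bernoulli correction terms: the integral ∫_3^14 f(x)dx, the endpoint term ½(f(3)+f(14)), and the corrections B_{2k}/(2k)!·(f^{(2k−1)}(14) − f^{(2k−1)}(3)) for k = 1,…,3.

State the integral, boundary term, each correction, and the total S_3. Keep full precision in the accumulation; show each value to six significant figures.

S_3 ≈ 82.8116

∫_3^14 x·e^(−x/47) dx evaluates to 76.2373.
Boundary: ½(f(3) + f(14)) = ½(2.81449 + 10.3935) = 6.60402.
So far: 82.8414.
Correction k=1: B_{2}/2! · (f^{(1)}(14) − f^{(1)}(3)) = 1/12 · (0.521257 − 0.878282) = -0.0297521.
After k=1: 82.8116.
Correction k=2: B_{4}/4! · (f^{(3)}(14) − f^{(3)}(3)) = −1/720 · (0.000908125 − 0.00124699) = 4.70652e-07.
After k=2: 82.8116.
Correction k=3: B_{6}/6! · (f^{(5)}(14) − f^{(5)}(3)) = 1/30240 · (7.15383e-07 − 9.49025e-07) = -7.72626e-12.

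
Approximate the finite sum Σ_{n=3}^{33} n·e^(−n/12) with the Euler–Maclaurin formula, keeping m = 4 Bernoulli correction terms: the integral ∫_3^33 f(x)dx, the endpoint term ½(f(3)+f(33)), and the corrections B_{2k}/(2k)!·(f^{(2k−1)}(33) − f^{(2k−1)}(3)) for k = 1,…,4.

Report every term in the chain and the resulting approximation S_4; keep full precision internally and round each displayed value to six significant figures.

S_4 ≈ 107.828

Integral: ∫_3^33 x·e^(−x/12) dx = 105.663.
½[f(3) + f(33)] = ½[2.33640 + 2.10962] = 2.22301.
So far: 107.886.
k=1: B_{2}/(2)! × [f^{(1)}(33) − f^{(1)}(3)] = 1/12 × (-0.111874 − 0.584101) = -0.0579979.
After k=1: 107.828.
k=2: B_{4}/(4)! × [f^{(3)}(33) − f^{(3)}(3)] = −1/720 × (0.000110986 − 0.0148729) = 2.05027e-05.
After k=2: 107.828.
k=3: B_{6}/(6)! × [f^{(5)}(33) − f^{(5)}(3)] = 1/30240 × (6.93662e-06 − 0.000178400) = -5.67009e-09.
After k=3: 107.828.
k=4: B_{8}/(8)! × [f^{(7)}(33) − f^{(7)}(3)] = −1/1209600 × (9.09896e-08 − 1.76053e-06) = 1.38024e-12.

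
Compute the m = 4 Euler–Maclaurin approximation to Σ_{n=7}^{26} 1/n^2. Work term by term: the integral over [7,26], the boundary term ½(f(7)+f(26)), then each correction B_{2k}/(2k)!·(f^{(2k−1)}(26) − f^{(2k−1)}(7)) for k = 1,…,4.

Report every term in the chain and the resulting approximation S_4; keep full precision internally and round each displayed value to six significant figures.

The integral term ∫_7^26 1/x^2 dx = 0.104396.
Boundary: ½(f(7) + f(26)) = ½(0.0204082 + 0.00147929) = 0.0109437.
So far: 0.115339.
Correction k=1: B_{2}/2! · (f^{(1)}(26) − f^{(1)}(7)) = 1/12 · (-0.000113792 − (-0.00583090)) = 0.000476426.
After k=1: 0.115816.
Correction k=2: B_{4}/4! · (f^{(3)}(26) − f^{(3)}(7)) = −1/720 · (-2.01997e-06 − (-0.00142798)) = -1.98050e-06.
After k=2: 0.115814.
Correction k=3: B_{6}/6! · (f^{(5)}(26) − f^{(5)}(7)) = 1/30240 · (-8.96436e-08 − (-0.000874271)) = 2.89081e-08.
After k=3: 0.115814.
Correction k=4: B_{8}/8! · (f^{(7)}(26) − f^{(7)}(7)) = −1/1209600 · (-7.42609e-09 − (-0.000999167)) = -8.26025e-10.

S_4 ≈ 0.115814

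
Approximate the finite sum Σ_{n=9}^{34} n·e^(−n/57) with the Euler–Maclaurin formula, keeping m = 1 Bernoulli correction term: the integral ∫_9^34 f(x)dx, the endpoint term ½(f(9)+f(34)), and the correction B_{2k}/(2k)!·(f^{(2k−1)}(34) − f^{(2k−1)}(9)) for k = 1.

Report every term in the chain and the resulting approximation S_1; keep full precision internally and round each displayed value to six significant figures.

S_1 ≈ 368.993

The integral term ∫_9^34 x·e^(−x/57) dx = 355.829.
Boundary: ½(f(9) + f(34)) = ½(7.68546 + 18.7252) = 13.2053.
So far: 369.034.
Correction k=1: B_{2}/2! · (f^{(1)}(34) − f^{(1)}(9)) = 1/12 · (0.222229 − 0.719107) = -0.0414065.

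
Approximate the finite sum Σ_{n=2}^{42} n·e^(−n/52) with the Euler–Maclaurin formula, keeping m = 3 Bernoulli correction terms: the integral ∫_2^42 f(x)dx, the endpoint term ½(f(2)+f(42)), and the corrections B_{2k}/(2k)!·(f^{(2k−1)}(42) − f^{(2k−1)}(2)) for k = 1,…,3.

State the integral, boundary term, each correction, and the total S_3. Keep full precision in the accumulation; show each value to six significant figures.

The integral term ∫_2^42 x·e^(−x/52) dx = 522.561.
Endpoint term: (f(2) + f(42))/2 = (1.92454 + 18.7272)/2 = 10.3259.
Integral + boundary = 532.886.
Order-1 term: 1/12 · (0.0857473 − 0.925258) = -0.0699593.
After k=1: 532.816.
Order-2 term: −1/720 · (0.000361508 − 0.00105392) = 9.61681e-07.
After k=2: 532.816.
Order-3 term: 1/30240 · (2.55660e-07 − 6.52979e-07) = -1.31388e-11.

S_3 ≈ 532.816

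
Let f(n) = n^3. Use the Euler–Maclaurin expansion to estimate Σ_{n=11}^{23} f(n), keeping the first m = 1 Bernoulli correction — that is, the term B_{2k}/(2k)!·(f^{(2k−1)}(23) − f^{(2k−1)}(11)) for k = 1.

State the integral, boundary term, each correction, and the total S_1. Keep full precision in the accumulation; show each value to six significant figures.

S_1 ≈ 73151.0

The integral term ∫_11^23 x^3 dx = 66300.0.
Endpoint term: (f(11) + f(23))/2 = (1331.00 + 12167.0)/2 = 6749.00.
So far: 73049.0.
Order-1 term: 1/12 · (1587.00 − 363.000) = 102.000.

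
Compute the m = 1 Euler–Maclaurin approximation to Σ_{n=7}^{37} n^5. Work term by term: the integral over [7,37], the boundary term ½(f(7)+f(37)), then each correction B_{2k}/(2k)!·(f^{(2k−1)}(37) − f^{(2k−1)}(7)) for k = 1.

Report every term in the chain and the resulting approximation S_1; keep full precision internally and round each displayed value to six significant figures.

S_1 ≈ 4.63062e+08

∫_7^37 x^5 dx evaluates to 4.27601e+08.
Endpoint term: (f(7) + f(37))/2 = (16807.0 + 6.93440e+07)/2 = 3.46804e+07.
So far: 4.62282e+08.
Order-1 term: 1/12 · (9.37080e+06 − 12005.0) = 779900.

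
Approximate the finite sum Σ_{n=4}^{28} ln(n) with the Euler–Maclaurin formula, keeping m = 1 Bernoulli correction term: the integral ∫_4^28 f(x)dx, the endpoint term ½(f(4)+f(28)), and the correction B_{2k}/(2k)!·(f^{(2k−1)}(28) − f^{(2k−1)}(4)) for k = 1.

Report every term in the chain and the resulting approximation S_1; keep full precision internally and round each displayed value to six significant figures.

∫_4^28 ln(x) dx evaluates to 63.7565.
Endpoint term: (f(4) + f(28))/2 = (1.38629 + 3.33220)/2 = 2.35925.
Integral + boundary = 66.1158.
k=1: B_{2}/(2)! × [f^{(1)}(28) − f^{(1)}(4)] = 1/12 × (0.0357143 − 0.250000) = -0.0178571.

S_1 ≈ 66.0979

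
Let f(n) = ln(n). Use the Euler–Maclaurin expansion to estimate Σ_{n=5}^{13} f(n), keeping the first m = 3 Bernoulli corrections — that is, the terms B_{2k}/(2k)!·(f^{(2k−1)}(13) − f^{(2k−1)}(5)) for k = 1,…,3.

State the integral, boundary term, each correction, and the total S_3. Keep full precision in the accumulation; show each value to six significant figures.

S_3 ≈ 19.3741

Integral: ∫_5^13 ln(x) dx = 17.2972.
½[f(5) + f(13)] = ½[1.60944 + 2.56495] = 2.08719.
Integral + boundary = 19.3843.
Order-1 term: 1/12 · (0.0769231 − 0.200000) = -0.0102564.
Running total after k=1: 19.3741.
Order-2 term: −1/720 · (0.000910332 − 0.0160000) = 2.09579e-05.
Running total after k=2: 19.3741.
Order-3 term: 1/30240 · (6.46390e-05 − 0.00768000) = -2.51831e-07.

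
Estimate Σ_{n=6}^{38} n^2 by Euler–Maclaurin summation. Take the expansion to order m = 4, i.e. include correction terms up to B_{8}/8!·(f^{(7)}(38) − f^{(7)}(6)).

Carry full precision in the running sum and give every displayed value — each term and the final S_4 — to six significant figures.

S_4 ≈ 18964.0

∫_6^38 x^2 dx evaluates to 18218.7.
Endpoint term: (f(6) + f(38))/2 = (36.0000 + 1444.00)/2 = 740.000.
Running total after boundary: 18958.7.
Correction k=1: B_{2}/2! · (f^{(1)}(38) − f^{(1)}(6)) = 1/12 · (76.0000 − 12.0000) = 5.33333.
Partial sum through k=1: 18964.0.
Correction k=2: B_{4}/4! · (f^{(3)}(38) − f^{(3)}(6)) = −1/720 · (0.00000 − 0.00000) = 0.00000.
Partial sum through k=2: 18964.0.
Correction k=3: B_{6}/6! · (f^{(5)}(38) − f^{(5)}(6)) = 1/30240 · (0.00000 − 0.00000) = 0.00000.
Partial sum through k=3: 18964.0.
Correction k=4: B_{8}/8! · (f^{(7)}(38) − f^{(7)}(6)) = −1/1209600 · (0.00000 − 0.00000) = 0.00000.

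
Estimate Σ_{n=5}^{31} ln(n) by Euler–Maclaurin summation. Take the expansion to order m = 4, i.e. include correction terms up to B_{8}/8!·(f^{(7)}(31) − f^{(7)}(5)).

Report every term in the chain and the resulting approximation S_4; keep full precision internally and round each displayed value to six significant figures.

Integral: ∫_5^31 ln(x) dx = 72.4064.
½[f(5) + f(31)] = ½[1.60944 + 3.43399] = 2.52171.
So far: 74.9281.
Order-1 term: 1/12 · (0.0322581 − 0.200000) = -0.0139785.
Partial sum through k=1: 74.9141.
Order-2 term: −1/720 · (6.71344e-05 − 0.0160000) = 2.21290e-05.
Partial sum through k=2: 74.9142.
Order-3 term: 1/30240 · (8.38306e-07 − 0.00768000) = -2.53941e-07.
Partial sum through k=3: 74.9142.
Order-4 term: −1/1209600 · (2.61698e-08 − 0.00921600) = 7.61903e-09.

S_4 ≈ 74.9142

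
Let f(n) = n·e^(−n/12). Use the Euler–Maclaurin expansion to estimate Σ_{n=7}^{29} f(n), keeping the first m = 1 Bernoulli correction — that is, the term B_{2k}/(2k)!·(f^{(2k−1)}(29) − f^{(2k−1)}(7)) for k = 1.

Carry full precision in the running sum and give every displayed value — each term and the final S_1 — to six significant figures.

S_1 ≈ 86.5534

The integral term ∫_7^29 x·e^(−x/12) dx = 83.3365.
½[f(7) + f(29)] = ½[3.90625 + 2.58734] = 3.24679.
Integral + boundary = 86.5833.
k=1: B_{2}/(2)! × [f^{(1)}(29) − f^{(1)}(7)] = 1/12 × (-0.126393 − 0.232515) = -0.0299090.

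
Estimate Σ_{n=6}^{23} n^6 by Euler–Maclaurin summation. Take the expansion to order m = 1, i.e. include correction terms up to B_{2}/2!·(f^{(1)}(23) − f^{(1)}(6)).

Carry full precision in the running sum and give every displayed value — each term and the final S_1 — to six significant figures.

S_1 ≈ 5.63619e+08

∫_6^23 x^6 dx evaluates to 4.86364e+08.
½[f(6) + f(23)] = ½[46656.0 + 1.48036e+08] = 7.40413e+07.
Integral + boundary = 5.60405e+08.
Order-1 term: 1/12 · (3.86181e+07 − 46656.0) = 3.21428e+06.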